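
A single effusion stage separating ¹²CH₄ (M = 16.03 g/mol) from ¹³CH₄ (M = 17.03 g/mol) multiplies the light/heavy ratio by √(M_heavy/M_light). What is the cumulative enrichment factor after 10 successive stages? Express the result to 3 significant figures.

The single-stage factor is √(M_heavy/M_light), so 10 stages give [√(17.03/16.03)]^10 = (17.03/16.03)^(10/2).
= 1.06238^5 = 1.35.

1.35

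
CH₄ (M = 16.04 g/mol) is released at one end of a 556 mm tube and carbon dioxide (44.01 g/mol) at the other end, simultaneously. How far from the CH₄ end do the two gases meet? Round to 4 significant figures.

346.7 mm

Graham's law gives d_CH₄/d_CO₂ = rate_CH₄/rate_CO₂ = √(M_CO₂/M_CH₄) = √(44.01/16.04) = 1.656.
With d_CH₄ + d_CO₂ = 556 mm, d_CO₂ = 556/(1 + 1.656) = 209.3 mm.
d_CH₄ = 556 − 209.3 = 346.7 mm.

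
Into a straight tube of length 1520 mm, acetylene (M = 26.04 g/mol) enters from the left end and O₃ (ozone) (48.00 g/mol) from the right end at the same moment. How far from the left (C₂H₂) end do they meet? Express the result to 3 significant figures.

875 mm

In equal time, each gas travels a distance ∝ its rate ∝ 1/√M, so d_C₂H₂/d_O₃ = √(M_O₃/M_C₂H₂) = √(48.00/26.04) = 1.358.
With d_C₂H₂ + d_O₃ = 1520 mm, d_O₃ = 1520/(1 + 1.358) = 644.7 mm.
d_C₂H₂ = 1520 − 644.7 = 875 mm.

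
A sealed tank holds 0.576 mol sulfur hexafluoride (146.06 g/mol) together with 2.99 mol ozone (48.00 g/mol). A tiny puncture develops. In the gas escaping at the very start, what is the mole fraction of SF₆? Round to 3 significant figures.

0.0995

Each component's effusion rate ∝ (its partial pressure)·(1/√M) ∝ n_i/√M_i.
So x_SF₆ in the escaping gas = (n_SF₆/√M_SF₆) / Σ(n_i/√M_i)
= (0.576/√146.06) / (0.576/√146.06 + 2.99/√48.00) = 0.04766/(0.04766 + 0.4316) = 0.0995.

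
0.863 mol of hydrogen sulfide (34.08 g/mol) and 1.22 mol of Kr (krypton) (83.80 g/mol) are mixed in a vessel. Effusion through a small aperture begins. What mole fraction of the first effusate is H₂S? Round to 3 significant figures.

Rate_i ∝ x_i/√M_i (Graham's law weighted by mole fraction), so the effusate composition follows n_i/√M_i.
Mole fraction of H₂S in the effusate = (n_H₂S/√M_H₂S) / (n_H₂S/√M_H₂S + n_Kr/√M_Kr)
= (0.863/√34.08) / (0.863/√34.08 + 1.22/√83.80) = 0.1478/(0.1478 + 0.1333) = 0.526.

0.526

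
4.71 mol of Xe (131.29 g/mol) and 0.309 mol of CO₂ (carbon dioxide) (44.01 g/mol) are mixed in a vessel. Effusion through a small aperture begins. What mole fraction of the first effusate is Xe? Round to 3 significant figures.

Effusion rate of each component ∝ n_i/√M_i (partial pressure × 1/√M).
Mole fraction of Xe in the effusate = (n_Xe/√M_Xe) / (n_Xe/√M_Xe + n_CO₂/√M_CO₂)
= (4.71/√131.29) / (4.71/√131.29 + 0.309/√44.01) = 0.4111/(0.4111 + 0.04658) = 0.898.

0.898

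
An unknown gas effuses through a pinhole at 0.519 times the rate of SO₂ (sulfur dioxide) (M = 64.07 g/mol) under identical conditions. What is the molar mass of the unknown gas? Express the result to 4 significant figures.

237.9 g/mol

Since effusion rate ∝ 1/√M, rate_X/rate_SO₂ = √(M_SO₂/M_X).
0.519 = √(64.07/M_X)
M_X = 64.07 / 0.519² = 64.07 / 0.2694 = 237.9 g/mol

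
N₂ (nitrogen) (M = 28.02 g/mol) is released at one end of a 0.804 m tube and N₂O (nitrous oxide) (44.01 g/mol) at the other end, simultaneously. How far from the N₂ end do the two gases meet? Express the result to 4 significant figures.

0.4472 m

Graham's law gives d_N₂/d_N₂O = rate_N₂/rate_N₂O = √(M_N₂O/M_N₂) = √(44.01/28.02) = 1.253.
With d_N₂ + d_N₂O = 0.804 m, d_N₂O = 0.804/(1 + 1.253) = 0.3568 m.
d_N₂ = 0.804 − 0.3568 = 0.4472 m.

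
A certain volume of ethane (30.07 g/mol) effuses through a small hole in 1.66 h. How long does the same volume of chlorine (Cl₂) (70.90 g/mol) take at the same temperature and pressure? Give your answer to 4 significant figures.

2.549 h

From Graham's law, t_Cl₂/t_C₂H₆ = √(M_Cl₂/M_C₂H₆) = √(70.90/30.07) = √2.358 = 1.536.
So the time for Cl₂ is 1.66 × 1.536 = 2.549 h.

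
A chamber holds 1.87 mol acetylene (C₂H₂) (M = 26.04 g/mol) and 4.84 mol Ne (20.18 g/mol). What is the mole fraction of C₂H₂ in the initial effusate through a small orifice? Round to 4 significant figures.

Effusion rate of each component ∝ n_i/√M_i (partial pressure × 1/√M).
Mole fraction of C₂H₂ in the effusate = (n_C₂H₂/√M_C₂H₂) / (n_C₂H₂/√M_C₂H₂ + n_Ne/√M_Ne)
= (1.87/√26.04) / (1.87/√26.04 + 4.84/√20.18) = 0.3665/(0.3665 + 1.077) = 0.2538.

0.2538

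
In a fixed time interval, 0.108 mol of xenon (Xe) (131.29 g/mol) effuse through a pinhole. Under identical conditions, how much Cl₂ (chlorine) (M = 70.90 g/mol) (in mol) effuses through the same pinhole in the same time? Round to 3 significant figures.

0.147 mol

Graham's law gives rate_Cl₂/rate_Xe = √(M_Xe/M_Cl₂) = √(131.29/70.90) = √1.852 = 1.361.
So the amount for Cl₂ is 0.108 × 1.361 = 0.147 mol.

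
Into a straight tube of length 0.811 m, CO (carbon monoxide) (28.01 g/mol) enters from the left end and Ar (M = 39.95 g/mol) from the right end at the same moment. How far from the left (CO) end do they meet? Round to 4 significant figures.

0.4414 m

Distances travelled in equal time are proportional to diffusion rates, so d_CO/d_Ar = √(M_Ar/M_CO) = √(39.95/28.01) = 1.194.
With d_CO + d_Ar = 0.811 m, d_Ar = 0.811/(1 + 1.194) = 0.3696 m.
d_CO = 0.811 − 0.3696 = 0.4414 m.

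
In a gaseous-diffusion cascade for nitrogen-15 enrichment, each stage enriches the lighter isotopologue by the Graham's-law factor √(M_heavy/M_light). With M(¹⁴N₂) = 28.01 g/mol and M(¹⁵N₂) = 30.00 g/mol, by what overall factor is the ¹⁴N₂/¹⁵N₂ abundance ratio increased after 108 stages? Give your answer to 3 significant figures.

40.7

After 108 stages the ratio has grown by (√(30.00/28.01))^108 = (30.00/28.01)^(108/2).
= 1.07105^54 = 40.7.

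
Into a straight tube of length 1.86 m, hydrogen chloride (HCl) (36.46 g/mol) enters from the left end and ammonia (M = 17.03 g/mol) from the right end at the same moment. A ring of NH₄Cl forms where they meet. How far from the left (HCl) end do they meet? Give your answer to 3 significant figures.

0.755 m

Distances travelled in equal time are proportional to diffusion rates, so d_HCl/d_NH₃ = √(M_NH₃/M_HCl) = √(17.03/36.46) = 0.6834.
With d_HCl + d_NH₃ = 1.86 m, d_NH₃ = 1.86/(1 + 0.6834) = 1.105 m.
d_HCl = 1.86 − 1.105 = 0.755 m.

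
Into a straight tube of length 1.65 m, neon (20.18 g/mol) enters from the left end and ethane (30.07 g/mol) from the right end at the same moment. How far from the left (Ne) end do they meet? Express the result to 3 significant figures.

Distances travelled in equal time are proportional to diffusion rates, so d_Ne/d_C₂H₆ = √(M_C₂H₆/M_Ne) = √(30.07/20.18) = 1.221.
With d_Ne + d_C₂H₆ = 1.65 m, d_C₂H₆ = 1.65/(1 + 1.221) = 0.7430 m.
d_Ne = 1.65 − 0.7430 = 0.907 m.

0.907 m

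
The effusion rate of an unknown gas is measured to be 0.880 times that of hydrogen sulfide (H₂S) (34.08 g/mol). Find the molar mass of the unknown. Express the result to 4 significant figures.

Since effusion rate ∝ 1/√M, rate_X/rate_H₂S = √(M_H₂S/M_X).
0.880 = √(34.08/M_X)
M_X = 34.08 / 0.880² = 34.08 / 0.7744 = 44.01 g/mol

44.01 g/mol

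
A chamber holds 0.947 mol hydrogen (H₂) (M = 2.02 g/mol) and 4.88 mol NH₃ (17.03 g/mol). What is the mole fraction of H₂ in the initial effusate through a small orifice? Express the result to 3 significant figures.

Each component's effusion rate ∝ (its partial pressure)·(1/√M) ∝ n_i/√M_i.
Mole fraction of H₂ in the effusate = (n_H₂/√M_H₂) / (n_H₂/√M_H₂ + n_NH₃/√M_NH₃)
= (0.947/√2.02) / (0.947/√2.02 + 4.88/√17.03) = 0.6663/(0.6663 + 1.183) = 0.360.

0.360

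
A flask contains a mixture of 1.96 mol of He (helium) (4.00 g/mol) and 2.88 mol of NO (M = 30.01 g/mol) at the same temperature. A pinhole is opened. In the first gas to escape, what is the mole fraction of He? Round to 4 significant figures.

Effusion rate of each component ∝ n_i/√M_i (partial pressure × 1/√M).
Mole fraction of He in the effusate = (n_He/√M_He) / (n_He/√M_He + n_NO/√M_NO)
= (1.96/√4.00) / (1.96/√4.00 + 2.88/√30.01) = 0.9800/(0.9800 + 0.5257) = 0.6508.

0.6508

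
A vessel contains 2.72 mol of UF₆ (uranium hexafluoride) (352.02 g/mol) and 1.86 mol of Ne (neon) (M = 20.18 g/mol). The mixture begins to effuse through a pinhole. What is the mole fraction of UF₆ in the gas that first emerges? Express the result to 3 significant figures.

Each component's effusion rate ∝ (its partial pressure)·(1/√M) ∝ n_i/√M_i.
Mole fraction of UF₆ in the effusate = (n_UF₆/√M_UF₆) / (n_UF₆/√M_UF₆ + n_Ne/√M_Ne)
= (2.72/√352.02) / (2.72/√352.02 + 1.86/√20.18) = 0.1450/(0.1450 + 0.4140) = 0.259.

0.259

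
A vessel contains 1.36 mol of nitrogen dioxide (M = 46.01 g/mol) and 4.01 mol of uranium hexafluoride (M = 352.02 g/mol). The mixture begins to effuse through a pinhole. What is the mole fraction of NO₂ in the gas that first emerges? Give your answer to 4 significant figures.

The effusion rate of species i is ∝ p_i/√M_i ∝ n_i/√M_i.
So x_NO₂ in the escaping gas = (n_NO₂/√M_NO₂) / Σ(n_i/√M_i)
= (1.36/√46.01) / (1.36/√46.01 + 4.01/√352.02) = 0.2005/(0.2005 + 0.2137) = 0.4840.

0.4840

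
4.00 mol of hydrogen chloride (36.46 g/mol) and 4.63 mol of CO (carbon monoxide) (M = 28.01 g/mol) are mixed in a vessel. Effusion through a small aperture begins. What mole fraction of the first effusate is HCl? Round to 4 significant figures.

0.4309

The effusion rate of species i is ∝ p_i/√M_i ∝ n_i/√M_i.
x_HCl(eff) = (n_HCl/√M_HCl) / (n_HCl/√M_HCl + n_CO/√M_CO)
= (4.00/√36.46) / (4.00/√36.46 + 4.63/√28.01) = 0.6624/(0.6624 + 0.8748) = 0.4309.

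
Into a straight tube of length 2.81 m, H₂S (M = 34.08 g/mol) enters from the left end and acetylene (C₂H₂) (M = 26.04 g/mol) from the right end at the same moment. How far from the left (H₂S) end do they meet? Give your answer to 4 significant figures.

1.311 m

The fronts meet when d_H₂S + d_C₂H₂ = L with d_H₂S/d_C₂H₂ = √(M_C₂H₂/M_H₂S) (Graham's law). Here √(M_C₂H₂/M_H₂S) = √(26.04/34.08) = 0.8741.
With d_H₂S + d_C₂H₂ = 2.81 m, d_C₂H₂ = 2.81/(1 + 0.8741) = 1.499 m.
d_H₂S = 2.81 − 1.499 = 1.311 m.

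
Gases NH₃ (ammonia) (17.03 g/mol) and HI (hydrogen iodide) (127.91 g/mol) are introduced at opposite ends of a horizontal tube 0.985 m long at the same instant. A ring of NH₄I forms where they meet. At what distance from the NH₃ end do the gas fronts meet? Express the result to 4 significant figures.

0.7217 m

In equal time, each gas travels a distance ∝ its rate ∝ 1/√M, so d_NH₃/d_HI = √(M_HI/M_NH₃) = √(127.91/17.03) = 2.741.
With d_NH₃ + d_HI = 0.985 m, d_HI = 0.985/(1 + 2.741) = 0.2633 m.
d_NH₃ = 0.985 − 0.2633 = 0.7217 m.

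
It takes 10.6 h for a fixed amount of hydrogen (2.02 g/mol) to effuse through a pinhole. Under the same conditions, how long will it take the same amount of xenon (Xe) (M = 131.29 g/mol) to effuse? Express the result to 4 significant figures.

Graham's law gives t_Xe/t_H₂ = √(M_Xe/M_H₂) = √(131.29/2.02) = √65.00 = 8.062.
So the time for Xe is 10.6 × 8.062 = 85.46 h.

85.46 h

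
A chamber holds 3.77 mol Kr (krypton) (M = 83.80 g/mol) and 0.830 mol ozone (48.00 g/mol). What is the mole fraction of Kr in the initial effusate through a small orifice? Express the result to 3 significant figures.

0.775

Rate_i ∝ x_i/√M_i (Graham's law weighted by mole fraction), so the effusate composition follows n_i/√M_i.
So x_Kr in the escaping gas = (n_Kr/√M_Kr) / Σ(n_i/√M_i)
= (3.77/√83.80) / (3.77/√83.80 + 0.830/√48.00) = 0.4118/(0.4118 + 0.1198) = 0.775.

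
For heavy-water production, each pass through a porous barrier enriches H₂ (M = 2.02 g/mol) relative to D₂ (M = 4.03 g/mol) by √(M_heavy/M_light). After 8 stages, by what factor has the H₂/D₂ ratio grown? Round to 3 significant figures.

15.8

Each stage multiplies the ratio by α = √(4.03/2.02), so after 8 stages the overall factor is α^8 = (4.03/2.02)^(8/2).
= 1.99505^4 = 15.8.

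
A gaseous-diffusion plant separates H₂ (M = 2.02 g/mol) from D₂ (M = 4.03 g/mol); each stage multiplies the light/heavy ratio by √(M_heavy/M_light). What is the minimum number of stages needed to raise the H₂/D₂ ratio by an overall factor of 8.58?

Single-stage factor α = √(4.03/2.02), so ln α = ½ ln(1.99505) = 0.3453.
Need α^N ≥ 8.58 ⇒ N ≥ ln(8.58) / ln α = 2.149 / 0.3453 = 6.22.
Rounding up, N = 7 stages.

7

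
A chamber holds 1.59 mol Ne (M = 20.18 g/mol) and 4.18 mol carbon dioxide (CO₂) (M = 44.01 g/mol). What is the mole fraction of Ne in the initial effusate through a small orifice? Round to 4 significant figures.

Each component's effusion rate ∝ (its partial pressure)·(1/√M) ∝ n_i/√M_i.
So x_Ne in the escaping gas = (n_Ne/√M_Ne) / Σ(n_i/√M_i)
= (1.59/√20.18) / (1.59/√20.18 + 4.18/√44.01) = 0.3539/(0.3539 + 0.6301) = 0.3597.

0.3597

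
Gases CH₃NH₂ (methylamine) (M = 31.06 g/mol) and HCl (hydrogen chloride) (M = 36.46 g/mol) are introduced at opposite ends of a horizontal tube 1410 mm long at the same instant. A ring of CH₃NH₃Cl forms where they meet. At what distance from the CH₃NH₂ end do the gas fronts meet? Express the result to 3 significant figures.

733 mm

In equal time, each gas travels a distance ∝ its rate ∝ 1/√M, so d_CH₃NH₂/d_HCl = √(M_HCl/M_CH₃NH₂) = √(36.46/31.06) = 1.083.
With d_CH₃NH₂ + d_HCl = 1410 mm, d_HCl = 1410/(1 + 1.083) = 676.8 mm.
d_CH₃NH₂ = 1410 − 676.8 = 733 mm.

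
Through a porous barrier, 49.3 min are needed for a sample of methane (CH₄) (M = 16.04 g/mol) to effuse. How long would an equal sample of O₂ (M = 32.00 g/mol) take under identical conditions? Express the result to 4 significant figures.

By Graham's law, t_O₂/t_CH₄ = √(M_O₂/M_CH₄) = √(32.00/16.04) = √1.995 = 1.412.
So the time for O₂ is 49.3 × 1.412 = 69.63 min.

69.63 min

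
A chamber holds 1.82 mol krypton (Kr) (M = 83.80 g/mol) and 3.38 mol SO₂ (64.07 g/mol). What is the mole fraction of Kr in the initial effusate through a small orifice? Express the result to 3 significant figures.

0.320

Rate_i ∝ x_i/√M_i (Graham's law weighted by mole fraction), so the effusate composition follows n_i/√M_i.
Mole fraction of Kr in the effusate = (n_Kr/√M_Kr) / (n_Kr/√M_Kr + n_SO₂/√M_SO₂)
= (1.82/√83.80) / (1.82/√83.80 + 3.38/√64.07) = 0.1988/(0.1988 + 0.4223) = 0.320.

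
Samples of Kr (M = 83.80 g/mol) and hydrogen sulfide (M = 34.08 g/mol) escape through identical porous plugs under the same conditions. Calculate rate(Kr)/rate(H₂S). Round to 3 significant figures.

0.638

Graham's law gives rate_Kr/rate_H₂S = √(M_H₂S/M_Kr) = √(34.08/83.80) = √0.4067 = 0.638.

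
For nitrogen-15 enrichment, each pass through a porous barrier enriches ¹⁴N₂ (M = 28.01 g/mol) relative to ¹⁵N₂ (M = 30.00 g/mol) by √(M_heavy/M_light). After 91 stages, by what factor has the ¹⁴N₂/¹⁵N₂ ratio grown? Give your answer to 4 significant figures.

Overall factor = α^91 with α = √(30.00/28.01), i.e. (30.00/28.01)^(91/2).
= 1.07105^(91/2) = 22.71.

22.71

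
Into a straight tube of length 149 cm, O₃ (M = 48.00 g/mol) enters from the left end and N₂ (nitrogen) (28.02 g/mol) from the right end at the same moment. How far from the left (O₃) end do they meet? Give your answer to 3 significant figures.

64.5 cm

The fronts meet when d_O₃ + d_N₂ = L with d_O₃/d_N₂ = √(M_N₂/M_O₃) (Graham's law). Here √(M_N₂/M_O₃) = √(28.02/48.00) = 0.7640.
With d_O₃ + d_N₂ = 149 cm, d_N₂ = 149/(1 + 0.7640) = 84.47 cm.
d_O₃ = 149 − 84.47 = 64.5 cm.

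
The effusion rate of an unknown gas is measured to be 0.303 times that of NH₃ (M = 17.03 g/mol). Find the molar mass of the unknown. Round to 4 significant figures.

185.5 g/mol

Graham's law gives rate_X/rate_NH₃ = √(M_NH₃/M_X).
0.303 = √(17.03/M_X)
M_X = 17.03 / 0.303² = 17.03 / 0.09181 = 185.5 g/mol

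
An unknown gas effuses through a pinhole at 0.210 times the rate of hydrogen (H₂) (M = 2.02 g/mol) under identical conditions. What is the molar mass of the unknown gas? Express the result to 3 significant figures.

By Graham's law, rate_X/rate_H₂ = √(M_H₂/M_X).
0.210 = √(2.02/M_X)
M_X = 2.02 / 0.210² = 2.02 / 0.04410 = 45.8 g/mol

45.8 g/mol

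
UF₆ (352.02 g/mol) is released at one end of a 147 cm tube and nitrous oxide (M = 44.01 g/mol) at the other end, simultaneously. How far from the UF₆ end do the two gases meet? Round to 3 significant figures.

38.4 cm

The fronts meet when d_UF₆ + d_N₂O = L with d_UF₆/d_N₂O = √(M_N₂O/M_UF₆) (Graham's law). Here √(M_N₂O/M_UF₆) = √(44.01/352.02) = 0.3536.
With d_UF₆ + d_N₂O = 147 cm, d_N₂O = 147/(1 + 0.3536) = 108.6 cm.
d_UF₆ = 147 − 108.6 = 38.4 cm.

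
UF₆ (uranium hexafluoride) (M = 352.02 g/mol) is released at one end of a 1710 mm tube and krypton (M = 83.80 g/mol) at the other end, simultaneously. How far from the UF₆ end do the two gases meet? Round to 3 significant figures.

561 mm

In equal time, each gas travels a distance ∝ its rate ∝ 1/√M, so d_UF₆/d_Kr = √(M_Kr/M_UF₆) = √(83.80/352.02) = 0.4879.
With d_UF₆ + d_Kr = 1710 mm, d_Kr = 1710/(1 + 0.4879) = 1149 mm.
d_UF₆ = 1710 − 1149 = 561 mm.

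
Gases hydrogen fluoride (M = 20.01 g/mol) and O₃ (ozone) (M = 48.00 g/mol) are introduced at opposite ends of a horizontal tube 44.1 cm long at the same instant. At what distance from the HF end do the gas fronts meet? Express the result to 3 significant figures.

Graham's law gives d_HF/d_O₃ = rate_HF/rate_O₃ = √(M_O₃/M_HF) = √(48.00/20.01) = 1.549.
With d_HF + d_O₃ = 44.1 cm, d_O₃ = 44.1/(1 + 1.549) = 17.30 cm.
d_HF = 44.1 − 17.30 = 26.8 cm.

26.8 cm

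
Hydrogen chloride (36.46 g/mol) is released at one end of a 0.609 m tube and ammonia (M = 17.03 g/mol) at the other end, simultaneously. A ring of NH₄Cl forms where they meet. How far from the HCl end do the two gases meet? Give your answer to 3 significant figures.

0.247 m

Distances travelled in equal time are proportional to diffusion rates, so d_HCl/d_NH₃ = √(M_NH₃/M_HCl) = √(17.03/36.46) = 0.6834.
With d_HCl + d_NH₃ = 0.609 m, d_NH₃ = 0.609/(1 + 0.6834) = 0.3618 m.
d_HCl = 0.609 − 0.3618 = 0.247 m.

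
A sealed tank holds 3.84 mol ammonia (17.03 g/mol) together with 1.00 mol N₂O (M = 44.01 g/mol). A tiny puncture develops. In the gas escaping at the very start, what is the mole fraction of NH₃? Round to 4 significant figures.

Each component's effusion rate ∝ (its partial pressure)·(1/√M) ∝ n_i/√M_i.
Mole fraction of NH₃ in the effusate = (n_NH₃/√M_NH₃) / (n_NH₃/√M_NH₃ + n_N₂O/√M_N₂O)
= (3.84/√17.03) / (3.84/√17.03 + 1.00/√44.01) = 0.9305/(0.9305 + 0.1507) = 0.8606.

0.8606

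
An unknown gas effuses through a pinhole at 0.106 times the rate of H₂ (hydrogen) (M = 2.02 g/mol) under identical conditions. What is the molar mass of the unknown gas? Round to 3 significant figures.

180 g/mol

By Graham's law, rate_X/rate_H₂ = √(M_H₂/M_X).
0.106 = √(2.02/M_X)
M_X = 2.02 / 0.106² = 2.02 / 0.01124 = 180 g/mol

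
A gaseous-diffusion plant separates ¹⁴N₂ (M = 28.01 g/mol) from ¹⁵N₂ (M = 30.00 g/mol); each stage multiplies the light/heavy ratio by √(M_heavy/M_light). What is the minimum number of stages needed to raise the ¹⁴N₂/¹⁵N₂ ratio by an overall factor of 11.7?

Single-stage factor α = √(30.00/28.01), so ln α = ½ ln(1.07105) = 0.03432.
Need α^N ≥ 11.7 ⇒ N ≥ ln(11.7) / ln α = 2.460 / 0.03432 = 71.67.
Minimum whole number of stages: N = 72.

72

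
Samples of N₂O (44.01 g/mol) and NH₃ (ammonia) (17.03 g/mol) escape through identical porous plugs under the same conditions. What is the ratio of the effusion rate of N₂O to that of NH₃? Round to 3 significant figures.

By Graham's law, rate_N₂O/rate_NH₃ = √(M_NH₃/M_N₂O) = √(17.03/44.01) = √0.3870 = 0.622.

0.622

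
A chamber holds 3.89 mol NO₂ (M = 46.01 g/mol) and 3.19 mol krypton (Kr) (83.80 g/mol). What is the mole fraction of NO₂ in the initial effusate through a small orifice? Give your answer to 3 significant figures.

The effusion rate of species i is ∝ p_i/√M_i ∝ n_i/√M_i.
Mole fraction of NO₂ in the effusate = (n_NO₂/√M_NO₂) / (n_NO₂/√M_NO₂ + n_Kr/√M_Kr)
= (3.89/√46.01) / (3.89/√46.01 + 3.19/√83.80) = 0.5735/(0.5735 + 0.3485) = 0.622.

0.622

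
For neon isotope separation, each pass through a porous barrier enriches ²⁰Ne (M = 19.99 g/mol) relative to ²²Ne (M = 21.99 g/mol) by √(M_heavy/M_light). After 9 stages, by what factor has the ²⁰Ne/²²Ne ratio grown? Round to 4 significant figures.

The single-stage factor is √(M_heavy/M_light), so 9 stages give [√(21.99/19.99)]^9 = (21.99/19.99)^(9/2).
= 1.10005^(9/2) = 1.536.

1.536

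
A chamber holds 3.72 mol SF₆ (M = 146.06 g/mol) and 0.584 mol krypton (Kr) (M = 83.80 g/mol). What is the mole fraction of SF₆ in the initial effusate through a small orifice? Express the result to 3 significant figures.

Rate_i ∝ x_i/√M_i (Graham's law weighted by mole fraction), so the effusate composition follows n_i/√M_i.
Mole fraction of SF₆ in the effusate = (n_SF₆/√M_SF₆) / (n_SF₆/√M_SF₆ + n_Kr/√M_Kr)
= (3.72/√146.06) / (3.72/√146.06 + 0.584/√83.80) = 0.3078/(0.3078 + 0.06380) = 0.828.

0.828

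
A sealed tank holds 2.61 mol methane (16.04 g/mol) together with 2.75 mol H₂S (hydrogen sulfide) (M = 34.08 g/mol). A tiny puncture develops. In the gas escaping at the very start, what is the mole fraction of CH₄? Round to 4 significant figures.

Rate_i ∝ x_i/√M_i (Graham's law weighted by mole fraction), so the effusate composition follows n_i/√M_i.
So x_CH₄ in the escaping gas = (n_CH₄/√M_CH₄) / Σ(n_i/√M_i)
= (2.61/√16.04) / (2.61/√16.04 + 2.75/√34.08) = 0.6517/(0.6517 + 0.4711) = 0.5804.

0.5804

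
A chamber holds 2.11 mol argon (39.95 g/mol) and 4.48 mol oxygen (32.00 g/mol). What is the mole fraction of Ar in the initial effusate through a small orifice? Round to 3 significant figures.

Rate_i ∝ x_i/√M_i (Graham's law weighted by mole fraction), so the effusate composition follows n_i/√M_i.
So x_Ar in the escaping gas = (n_Ar/√M_Ar) / Σ(n_i/√M_i)
= (2.11/√39.95) / (2.11/√39.95 + 4.48/√32.00) = 0.3338/(0.3338 + 0.7920) = 0.297.

0.297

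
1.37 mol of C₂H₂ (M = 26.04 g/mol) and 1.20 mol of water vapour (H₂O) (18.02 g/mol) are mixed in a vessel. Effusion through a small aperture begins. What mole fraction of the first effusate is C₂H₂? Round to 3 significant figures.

Rate_i ∝ x_i/√M_i (Graham's law weighted by mole fraction), so the effusate composition follows n_i/√M_i.
Mole fraction of C₂H₂ in the effusate = (n_C₂H₂/√M_C₂H₂) / (n_C₂H₂/√M_C₂H₂ + n_H₂O/√M_H₂O)
= (1.37/√26.04) / (1.37/√26.04 + 1.20/√18.02) = 0.2685/(0.2685 + 0.2827) = 0.487.

0.487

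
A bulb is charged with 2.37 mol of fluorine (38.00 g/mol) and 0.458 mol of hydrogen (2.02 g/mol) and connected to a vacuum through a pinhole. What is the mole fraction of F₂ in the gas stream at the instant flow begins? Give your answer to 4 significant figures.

Each component's effusion rate ∝ (its partial pressure)·(1/√M) ∝ n_i/√M_i.
So x_F₂ in the escaping gas = (n_F₂/√M_F₂) / Σ(n_i/√M_i)
= (2.37/√38.00) / (2.37/√38.00 + 0.458/√2.02) = 0.3845/(0.3845 + 0.3222) = 0.5440.

0.5440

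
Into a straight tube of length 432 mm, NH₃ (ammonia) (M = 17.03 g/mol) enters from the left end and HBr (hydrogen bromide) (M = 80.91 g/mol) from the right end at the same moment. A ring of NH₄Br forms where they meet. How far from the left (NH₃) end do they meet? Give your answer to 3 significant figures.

296 mm

Graham's law gives d_NH₃/d_HBr = rate_NH₃/rate_HBr = √(M_HBr/M_NH₃) = √(80.91/17.03) = 2.180.
With d_NH₃ + d_HBr = 432 mm, d_HBr = 432/(1 + 2.180) = 135.9 mm.
d_NH₃ = 432 − 135.9 = 296 mm.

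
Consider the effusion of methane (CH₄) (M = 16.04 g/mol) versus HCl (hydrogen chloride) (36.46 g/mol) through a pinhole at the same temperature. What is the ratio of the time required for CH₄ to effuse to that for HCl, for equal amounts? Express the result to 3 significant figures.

0.663

Since effusion rate ∝ 1/√M, t_CH₄/t_HCl = √(M_CH₄/M_HCl) = √(16.04/36.46) = √0.4399 = 0.663.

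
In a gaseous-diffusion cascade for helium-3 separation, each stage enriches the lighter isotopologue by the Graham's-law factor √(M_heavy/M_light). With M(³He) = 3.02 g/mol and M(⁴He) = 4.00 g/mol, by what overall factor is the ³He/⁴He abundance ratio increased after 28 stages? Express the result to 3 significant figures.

The single-stage factor is √(M_heavy/M_light), so 28 stages give [√(4.00/3.02)]^28 = (4.00/3.02)^(28/2).
= 1.32450^14 = 51.1.

51.1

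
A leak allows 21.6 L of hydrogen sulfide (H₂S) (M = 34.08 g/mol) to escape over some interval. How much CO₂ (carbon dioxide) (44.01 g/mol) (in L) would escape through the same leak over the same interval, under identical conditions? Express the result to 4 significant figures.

19.01 L

Since effusion rate ∝ 1/√M, rate_CO₂/rate_H₂S = √(M_H₂S/M_CO₂) = √(34.08/44.01) = √0.7744 = 0.8800.
So the volume for CO₂ is 21.6 × 0.8800 = 19.01 L.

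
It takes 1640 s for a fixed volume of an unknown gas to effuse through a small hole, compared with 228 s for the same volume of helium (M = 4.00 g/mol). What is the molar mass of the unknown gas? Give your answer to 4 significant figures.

207.0 g/mol

Using Graham's law: t_X/t_He = √(M_X/M_He).
1640/228 = 7.193 = √(M_X/4.00)
M_X = 4.00 × 7.193² = 4.00 × 51.74 = 207.0 g/mol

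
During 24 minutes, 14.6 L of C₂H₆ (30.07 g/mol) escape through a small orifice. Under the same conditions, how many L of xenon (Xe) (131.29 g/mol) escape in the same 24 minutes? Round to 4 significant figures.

6.987 L

Since effusion rate ∝ 1/√M, rate_Xe/rate_C₂H₆ = √(M_C₂H₆/M_Xe) = √(30.07/131.29) = √0.2290 = 0.4786.
So the volume for Xe is 14.6 × 0.4786 = 6.987 L.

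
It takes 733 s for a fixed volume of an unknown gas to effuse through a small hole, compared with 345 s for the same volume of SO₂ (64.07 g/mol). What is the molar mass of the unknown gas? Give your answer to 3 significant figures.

289 g/mol

By Graham's law, t_X/t_SO₂ = √(M_X/M_SO₂).
733/345 = 2.125 = √(M_X/64.07)
M_X = 64.07 × 2.125² = 64.07 × 4.514 = 289 g/mol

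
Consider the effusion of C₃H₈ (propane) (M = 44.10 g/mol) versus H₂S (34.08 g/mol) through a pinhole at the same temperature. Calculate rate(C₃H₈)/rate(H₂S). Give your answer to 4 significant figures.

By Graham's law, rate_C₃H₈/rate_H₂S = √(M_H₂S/M_C₃H₈) = √(34.08/44.10) = √0.7728 = 0.8791.

0.8791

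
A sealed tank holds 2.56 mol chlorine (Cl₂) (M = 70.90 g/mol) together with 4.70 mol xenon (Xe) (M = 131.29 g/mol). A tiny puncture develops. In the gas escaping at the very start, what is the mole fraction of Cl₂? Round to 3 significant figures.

0.426

Each component's effusion rate ∝ (its partial pressure)·(1/√M) ∝ n_i/√M_i.
Mole fraction of Cl₂ in the effusate = (n_Cl₂/√M_Cl₂) / (n_Cl₂/√M_Cl₂ + n_Xe/√M_Xe)
= (2.56/√70.90) / (2.56/√70.90 + 4.70/√131.29) = 0.3040/(0.3040 + 0.4102) = 0.426.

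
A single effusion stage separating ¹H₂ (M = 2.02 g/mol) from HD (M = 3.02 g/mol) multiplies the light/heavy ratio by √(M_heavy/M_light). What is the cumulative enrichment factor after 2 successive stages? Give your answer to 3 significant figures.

1.50

After 2 stages the ratio has grown by (√(3.02/2.02))^2 = (3.02/2.02)^(2/2).
= 1.49505^1 = 1.50.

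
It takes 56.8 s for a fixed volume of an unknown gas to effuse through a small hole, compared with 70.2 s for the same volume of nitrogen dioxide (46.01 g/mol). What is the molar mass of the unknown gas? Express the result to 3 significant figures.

Since effusion rate ∝ 1/√M, t_X/t_NO₂ = √(M_X/M_NO₂).
56.8/70.2 = 0.8091 = √(M_X/46.01)
M_X = 46.01 × 0.8091² = 46.01 × 0.6547 = 30.1 g/mol

30.1 g/mol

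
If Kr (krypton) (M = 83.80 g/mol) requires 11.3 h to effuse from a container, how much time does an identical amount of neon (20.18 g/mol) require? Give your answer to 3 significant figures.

5.55 h

Using Graham's law: t_Ne/t_Kr = √(M_Ne/M_Kr) = √(20.18/83.80) = √0.2408 = 0.4907.
So the time for Ne is 11.3 × 0.4907 = 5.55 h.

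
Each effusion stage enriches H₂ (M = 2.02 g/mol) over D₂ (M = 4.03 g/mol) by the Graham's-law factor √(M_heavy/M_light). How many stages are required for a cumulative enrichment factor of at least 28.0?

With α = √(4.03/2.02) per stage, ln α = ½ ln(1.99505) = 0.3453.
Need α^N ≥ 28.0 ⇒ N ≥ ln(28.0) / ln α = 3.332 / 0.3453 = 9.65.
Rounding up, N = 10 stages.

10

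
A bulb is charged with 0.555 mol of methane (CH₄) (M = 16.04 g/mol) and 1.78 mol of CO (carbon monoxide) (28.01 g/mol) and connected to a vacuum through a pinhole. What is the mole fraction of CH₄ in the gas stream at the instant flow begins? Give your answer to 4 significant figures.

0.2918

Effusion rate of each component ∝ n_i/√M_i (partial pressure × 1/√M).
Mole fraction of CH₄ in the effusate = (n_CH₄/√M_CH₄) / (n_CH₄/√M_CH₄ + n_CO/√M_CO)
= (0.555/√16.04) / (0.555/√16.04 + 1.78/√28.01) = 0.1386/(0.1386 + 0.3363) = 0.2918.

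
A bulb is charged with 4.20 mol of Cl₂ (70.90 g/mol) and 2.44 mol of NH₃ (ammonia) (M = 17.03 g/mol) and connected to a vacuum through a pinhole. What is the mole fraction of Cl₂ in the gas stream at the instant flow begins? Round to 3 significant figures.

Rate_i ∝ x_i/√M_i (Graham's law weighted by mole fraction), so the effusate composition follows n_i/√M_i.
Mole fraction of Cl₂ in the effusate = (n_Cl₂/√M_Cl₂) / (n_Cl₂/√M_Cl₂ + n_NH₃/√M_NH₃)
= (4.20/√70.90) / (4.20/√70.90 + 2.44/√17.03) = 0.4988/(0.4988 + 0.5913) = 0.458.

0.458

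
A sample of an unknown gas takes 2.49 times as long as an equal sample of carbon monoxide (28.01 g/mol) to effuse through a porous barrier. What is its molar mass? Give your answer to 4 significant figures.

173.7 g/mol

Using Graham's law: t_X/t_CO = √(M_X/M_CO).
2.49 = √(M_X/28.01)
M_X = 28.01 × 2.49² = 28.01 × 6.200 = 173.7 g/mol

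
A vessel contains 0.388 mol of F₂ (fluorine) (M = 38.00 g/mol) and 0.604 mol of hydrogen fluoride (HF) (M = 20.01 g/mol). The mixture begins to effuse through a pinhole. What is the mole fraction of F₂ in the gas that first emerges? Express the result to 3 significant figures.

0.318

Each component's effusion rate ∝ (its partial pressure)·(1/√M) ∝ n_i/√M_i.
So x_F₂ in the escaping gas = (n_F₂/√M_F₂) / Σ(n_i/√M_i)
= (0.388/√38.00) / (0.388/√38.00 + 0.604/√20.01) = 0.06294/(0.06294 + 0.1350) = 0.318.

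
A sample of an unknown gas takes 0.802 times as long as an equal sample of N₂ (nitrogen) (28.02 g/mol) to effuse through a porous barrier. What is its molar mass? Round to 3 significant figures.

18.0 g/mol

Using Graham's law: t_X/t_N₂ = √(M_X/M_N₂).
0.802 = √(M_X/28.02)
M_X = 28.02 × 0.802² = 28.02 × 0.6432 = 18.0 g/mol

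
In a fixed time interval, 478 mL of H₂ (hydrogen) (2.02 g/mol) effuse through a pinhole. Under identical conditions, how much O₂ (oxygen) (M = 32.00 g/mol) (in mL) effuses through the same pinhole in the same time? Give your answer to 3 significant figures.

120 mL

From Graham's law, rate_O₂/rate_H₂ = √(M_H₂/M_O₂) = √(2.02/32.00) = √0.06313 = 0.2512.
So the volume for O₂ is 478 × 0.2512 = 120 mL.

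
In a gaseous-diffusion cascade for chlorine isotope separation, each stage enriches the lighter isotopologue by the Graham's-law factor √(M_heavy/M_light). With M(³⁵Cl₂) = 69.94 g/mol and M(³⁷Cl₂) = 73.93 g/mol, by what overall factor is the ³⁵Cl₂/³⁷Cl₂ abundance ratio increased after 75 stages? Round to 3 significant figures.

8.01

After 75 stages the ratio has grown by (√(73.93/69.94))^75 = (73.93/69.94)^(75/2).
= 1.05705^(75/2) = 8.01.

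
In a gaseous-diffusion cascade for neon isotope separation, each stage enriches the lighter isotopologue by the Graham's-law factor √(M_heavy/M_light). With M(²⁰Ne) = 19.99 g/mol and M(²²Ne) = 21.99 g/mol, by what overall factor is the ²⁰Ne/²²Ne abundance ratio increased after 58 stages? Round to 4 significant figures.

The single-stage factor is √(M_heavy/M_light), so 58 stages give [√(21.99/19.99)]^58 = (21.99/19.99)^(58/2).
= 1.10005^29 = 15.88.

15.88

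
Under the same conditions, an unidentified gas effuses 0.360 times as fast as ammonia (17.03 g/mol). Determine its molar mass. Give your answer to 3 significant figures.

Graham's law gives rate_X/rate_NH₃ = √(M_NH₃/M_X).
0.360 = √(17.03/M_X)
M_X = 17.03 / 0.360² = 17.03 / 0.1296 = 131 g/mol

131 g/mol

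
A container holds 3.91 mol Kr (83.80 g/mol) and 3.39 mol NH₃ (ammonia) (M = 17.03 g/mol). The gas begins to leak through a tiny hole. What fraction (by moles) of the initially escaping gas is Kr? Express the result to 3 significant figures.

Each component's effusion rate ∝ (its partial pressure)·(1/√M) ∝ n_i/√M_i.
Mole fraction of Kr in the effusate = (n_Kr/√M_Kr) / (n_Kr/√M_Kr + n_NH₃/√M_NH₃)
= (3.91/√83.80) / (3.91/√83.80 + 3.39/√17.03) = 0.4271/(0.4271 + 0.8215) = 0.342.

0.342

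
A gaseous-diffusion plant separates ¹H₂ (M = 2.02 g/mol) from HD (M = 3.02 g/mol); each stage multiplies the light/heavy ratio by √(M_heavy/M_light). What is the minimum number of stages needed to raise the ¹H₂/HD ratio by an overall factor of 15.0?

Per stage α = (3.02/2.02)^(1/2) = 1.49505^0.5, giving ln α = 0.2011.
Need α^N ≥ 15.0 ⇒ N ≥ ln(15.0) / ln α = 2.708 / 0.2011 = 13.47.
So at least 14 stages are needed.

14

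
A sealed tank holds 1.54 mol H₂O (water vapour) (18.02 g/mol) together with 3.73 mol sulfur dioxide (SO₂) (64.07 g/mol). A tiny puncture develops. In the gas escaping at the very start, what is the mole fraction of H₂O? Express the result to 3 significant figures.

Rate_i ∝ x_i/√M_i (Graham's law weighted by mole fraction), so the effusate composition follows n_i/√M_i.
x_H₂O(eff) = (n_H₂O/√M_H₂O) / (n_H₂O/√M_H₂O + n_SO₂/√M_SO₂)
= (1.54/√18.02) / (1.54/√18.02 + 3.73/√64.07) = 0.3628/(0.3628 + 0.4660) = 0.438.

0.438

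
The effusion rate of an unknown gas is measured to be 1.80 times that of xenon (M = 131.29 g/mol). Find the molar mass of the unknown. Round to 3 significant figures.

40.5 g/mol

By Graham's law, rate_X/rate_Xe = √(M_Xe/M_X).
1.80 = √(131.29/M_X)
M_X = 131.29 / 1.80² = 131.29 / 3.240 = 40.5 g/mol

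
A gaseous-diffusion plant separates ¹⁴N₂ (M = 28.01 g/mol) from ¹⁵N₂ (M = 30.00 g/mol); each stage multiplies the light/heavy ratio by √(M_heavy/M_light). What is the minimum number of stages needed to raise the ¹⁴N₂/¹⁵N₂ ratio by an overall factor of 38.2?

107

Per stage α = (30.00/28.01)^(1/2) = 1.07105^0.5, giving ln α = 0.03432.
Need α^N ≥ 38.2 ⇒ N ≥ ln(38.2) / ln α = 3.643 / 0.03432 = 106.15.
Rounding up, N = 107 stages.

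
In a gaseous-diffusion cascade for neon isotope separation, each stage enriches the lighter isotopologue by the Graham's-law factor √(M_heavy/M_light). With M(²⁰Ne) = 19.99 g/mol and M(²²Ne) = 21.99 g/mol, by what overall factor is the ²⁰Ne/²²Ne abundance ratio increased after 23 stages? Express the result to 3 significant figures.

2.99

Overall factor = α^23 with α = √(21.99/19.99), i.e. (21.99/19.99)^(23/2).
= 1.10005^(23/2) = 2.99.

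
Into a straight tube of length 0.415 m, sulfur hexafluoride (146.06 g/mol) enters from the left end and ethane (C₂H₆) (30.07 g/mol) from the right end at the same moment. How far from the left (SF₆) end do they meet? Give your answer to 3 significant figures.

Graham's law gives d_SF₆/d_C₂H₆ = rate_SF₆/rate_C₂H₆ = √(M_C₂H₆/M_SF₆) = √(30.07/146.06) = 0.4537.
With d_SF₆ + d_C₂H₆ = 0.415 m, d_C₂H₆ = 0.415/(1 + 0.4537) = 0.2855 m.
d_SF₆ = 0.415 − 0.2855 = 0.130 m.

0.130 m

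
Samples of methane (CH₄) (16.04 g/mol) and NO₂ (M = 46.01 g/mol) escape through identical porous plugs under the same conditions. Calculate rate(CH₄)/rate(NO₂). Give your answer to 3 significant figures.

From Graham's law, rate_CH₄/rate_NO₂ = √(M_NO₂/M_CH₄) = √(46.01/16.04) = √2.868 = 1.69.

1.69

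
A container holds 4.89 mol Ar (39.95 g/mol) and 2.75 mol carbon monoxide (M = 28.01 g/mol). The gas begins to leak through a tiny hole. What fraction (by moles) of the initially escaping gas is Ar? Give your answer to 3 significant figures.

The effusion rate of species i is ∝ p_i/√M_i ∝ n_i/√M_i.
Mole fraction of Ar in the effusate = (n_Ar/√M_Ar) / (n_Ar/√M_Ar + n_CO/√M_CO)
= (4.89/√39.95) / (4.89/√39.95 + 2.75/√28.01) = 0.7737/(0.7737 + 0.5196) = 0.598.

0.598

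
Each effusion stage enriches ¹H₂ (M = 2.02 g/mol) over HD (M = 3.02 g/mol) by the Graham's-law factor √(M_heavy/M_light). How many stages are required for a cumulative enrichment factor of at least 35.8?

With α = √(3.02/2.02) per stage, ln α = ½ ln(1.49505) = 0.2011.
Need α^N ≥ 35.8 ⇒ N ≥ ln(35.8) / ln α = 3.578 / 0.2011 = 17.79.
So at least 18 stages are needed.

18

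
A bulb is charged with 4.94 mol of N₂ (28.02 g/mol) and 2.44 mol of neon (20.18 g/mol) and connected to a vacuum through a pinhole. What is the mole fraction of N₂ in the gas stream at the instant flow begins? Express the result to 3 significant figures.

0.632

Each component's effusion rate ∝ (its partial pressure)·(1/√M) ∝ n_i/√M_i.
So x_N₂ in the escaping gas = (n_N₂/√M_N₂) / Σ(n_i/√M_i)
= (4.94/√28.02) / (4.94/√28.02 + 2.44/√20.18) = 0.9332/(0.9332 + 0.5432) = 0.632.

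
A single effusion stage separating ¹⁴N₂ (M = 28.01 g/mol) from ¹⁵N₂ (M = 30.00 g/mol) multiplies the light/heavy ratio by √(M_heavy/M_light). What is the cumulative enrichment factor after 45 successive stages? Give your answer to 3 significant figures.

4.68

Each stage multiplies the ratio by α = √(30.00/28.01), so after 45 stages the overall factor is α^45 = (30.00/28.01)^(45/2).
= 1.07105^(45/2) = 4.68.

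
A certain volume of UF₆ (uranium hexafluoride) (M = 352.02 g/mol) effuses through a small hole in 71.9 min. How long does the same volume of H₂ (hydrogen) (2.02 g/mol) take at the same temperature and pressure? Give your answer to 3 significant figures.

Graham's law gives t_H₂/t_UF₆ = √(M_H₂/M_UF₆) = √(2.02/352.02) = √0.005738 = 0.07575.
So the time for H₂ is 71.9 × 0.07575 = 5.45 min.

5.45 min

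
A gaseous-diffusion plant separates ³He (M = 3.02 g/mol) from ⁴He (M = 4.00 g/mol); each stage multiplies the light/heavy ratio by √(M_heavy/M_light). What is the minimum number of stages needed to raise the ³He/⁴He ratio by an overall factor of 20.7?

22

Single-stage factor α = √(4.00/3.02), so ln α = ½ ln(1.32450) = 0.1405.
Need α^N ≥ 20.7 ⇒ N ≥ ln(20.7) / ln α = 3.030 / 0.1405 = 21.56.
Rounding up, N = 22 stages.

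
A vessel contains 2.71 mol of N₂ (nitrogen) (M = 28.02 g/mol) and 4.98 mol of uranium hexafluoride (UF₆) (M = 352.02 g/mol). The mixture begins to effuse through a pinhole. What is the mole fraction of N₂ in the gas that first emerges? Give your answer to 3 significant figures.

Rate_i ∝ x_i/√M_i (Graham's law weighted by mole fraction), so the effusate composition follows n_i/√M_i.
Mole fraction of N₂ in the effusate = (n_N₂/√M_N₂) / (n_N₂/√M_N₂ + n_UF₆/√M_UF₆)
= (2.71/√28.02) / (2.71/√28.02 + 4.98/√352.02) = 0.5120/(0.5120 + 0.2654) = 0.659.

0.659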